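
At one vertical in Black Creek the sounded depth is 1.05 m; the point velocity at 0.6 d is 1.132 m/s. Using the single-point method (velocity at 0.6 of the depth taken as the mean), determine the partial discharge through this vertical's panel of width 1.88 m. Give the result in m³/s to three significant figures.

v̄ = v₀.₆ = 1.132 m/s
q = v̄ × d × w = 1.132 × 1.05 × 1.88 = 2.235 m³/s

2.23 m³/s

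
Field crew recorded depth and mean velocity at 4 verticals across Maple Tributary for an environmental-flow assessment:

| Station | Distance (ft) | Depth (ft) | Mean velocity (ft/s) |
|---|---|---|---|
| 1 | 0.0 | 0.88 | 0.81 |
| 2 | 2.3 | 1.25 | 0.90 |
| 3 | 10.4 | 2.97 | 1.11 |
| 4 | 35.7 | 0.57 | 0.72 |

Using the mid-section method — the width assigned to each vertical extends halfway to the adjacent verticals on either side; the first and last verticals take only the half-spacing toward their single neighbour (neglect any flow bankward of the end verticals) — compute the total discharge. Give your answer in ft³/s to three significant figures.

66.9 ft³/s

w_1 = (2.3 − 0.0)/2 = 1.15 ft; q_1 = 0.81 × 0.88 × 1.15 = 0.8197 ft³/s
w_2 = (10.4 − 0.0)/2 = 5.2 ft; q_2 = 0.90 × 1.25 × 5.2 = 5.850 ft³/s
w_3 = (35.7 − 2.3)/2 = 16.7 ft; q_3 = 1.11 × 2.97 × 16.7 = 55.05 ft³/s
w_4 = (35.7 − 10.4)/2 = 12.65 ft; q_4 = 0.72 × 0.57 × 12.65 = 5.192 ft³/s
Q = Σ qᵢ = 66.92 ft³/s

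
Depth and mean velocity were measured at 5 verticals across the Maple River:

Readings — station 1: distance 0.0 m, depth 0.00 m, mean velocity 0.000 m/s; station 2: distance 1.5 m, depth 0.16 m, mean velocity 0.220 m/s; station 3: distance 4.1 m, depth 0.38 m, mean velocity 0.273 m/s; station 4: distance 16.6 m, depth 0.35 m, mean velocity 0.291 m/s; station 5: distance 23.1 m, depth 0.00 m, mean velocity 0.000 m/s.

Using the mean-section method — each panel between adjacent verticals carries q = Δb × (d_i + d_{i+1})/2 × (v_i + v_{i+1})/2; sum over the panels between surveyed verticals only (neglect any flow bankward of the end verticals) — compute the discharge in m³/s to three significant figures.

Panel 1-2: Δb = 1.5 m, d̄ = (0.00+0.16)/2 = 0.08, v̄ = (0.000+0.220)/2 = 0.11 → q = 1.5×0.08×0.11 = 0.01320 m³/s
Panel 2-3: Δb = 2.6 m, d̄ = (0.16+0.38)/2 = 0.27, v̄ = (0.220+0.273)/2 = 0.2465 → q = 2.6×0.27×0.2465 = 0.1730 m³/s
Panel 3-4: Δb = 12.5 m, d̄ = (0.38+0.35)/2 = 0.365, v̄ = (0.273+0.291)/2 = 0.282 → q = 12.5×0.365×0.282 = 1.287 m³/s
Panel 4-5: Δb = 6.5 m, d̄ = (0.35+0.00)/2 = 0.175, v̄ = (0.291+0.000)/2 = 0.1455 → q = 6.5×0.175×0.1455 = 0.1655 m³/s
Q = Σ q = 1.638 m³/s

1.64 m³/s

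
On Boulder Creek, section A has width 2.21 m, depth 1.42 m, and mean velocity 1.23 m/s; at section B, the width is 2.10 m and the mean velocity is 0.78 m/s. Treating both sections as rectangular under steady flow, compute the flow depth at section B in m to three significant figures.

Q = A₁V₁ = (2.21×1.42) × 1.23 = 3.860 m³/s
d₂ = Q/(b₂ V₂) = 3.860/(2.10×0.78) = 2.357 m

2.36 m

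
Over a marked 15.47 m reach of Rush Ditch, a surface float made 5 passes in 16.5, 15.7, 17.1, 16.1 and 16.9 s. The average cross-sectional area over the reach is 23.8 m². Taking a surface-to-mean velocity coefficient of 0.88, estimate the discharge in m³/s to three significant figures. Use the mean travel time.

t̄ = (16.5 + 15.7 + 17.1 + 16.1 + 16.9) / 5 = 16.46 s
v_surface = L / t̄ = 15.47 / 16.46 = 0.9399 m/s
v_mean = 0.88 × 0.9399 = 0.8271 m/s
Q = A × v_mean = 23.8 × 0.8271 = 19.68 m³/s

19.7 m³/s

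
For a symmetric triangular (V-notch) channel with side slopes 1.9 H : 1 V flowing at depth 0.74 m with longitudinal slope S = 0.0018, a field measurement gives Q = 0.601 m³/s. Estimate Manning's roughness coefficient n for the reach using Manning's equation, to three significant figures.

0.0349

A = z·y² = 1.9×0.74² = 1.040 m²
P = 2y√(1+z²) = 2×0.74×√(1+1.9²) = 3.178 m
R = A/P = 1.040/3.178 = 0.3274 m
n = (1/Q)·A·R^(2/3)·S^(1/2) = (1/0.601) × 1.040 × 0.4750 × 0.04243 = 0.03489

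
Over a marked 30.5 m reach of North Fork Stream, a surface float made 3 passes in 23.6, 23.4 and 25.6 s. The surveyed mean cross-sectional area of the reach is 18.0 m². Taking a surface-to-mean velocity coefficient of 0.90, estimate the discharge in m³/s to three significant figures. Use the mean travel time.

20.4 m³/s

t̄ = (23.6 + 23.4 + 25.6) / 3 = 24.2 s
v_surface = L / t̄ = 30.5 / 24.2 = 1.260 m/s
v_mean = 0.90 × 1.260 = 1.134 m/s
Q = A × v_mean = 18.0 × 1.134 = 20.42 m³/s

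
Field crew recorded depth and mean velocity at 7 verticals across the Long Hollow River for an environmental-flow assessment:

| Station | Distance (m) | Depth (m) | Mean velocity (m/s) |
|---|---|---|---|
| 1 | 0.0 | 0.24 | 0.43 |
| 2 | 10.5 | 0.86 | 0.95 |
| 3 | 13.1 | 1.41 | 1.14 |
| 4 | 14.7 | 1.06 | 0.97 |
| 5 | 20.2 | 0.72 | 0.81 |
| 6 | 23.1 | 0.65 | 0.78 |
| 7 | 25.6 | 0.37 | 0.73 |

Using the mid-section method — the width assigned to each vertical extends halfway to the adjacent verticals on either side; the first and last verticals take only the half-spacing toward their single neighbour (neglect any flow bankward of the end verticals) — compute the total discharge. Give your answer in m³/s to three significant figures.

17.1 m³/s

w_1 = (10.5 − 0.0)/2 = 5.25 m; q_1 = 0.43 × 0.24 × 5.25 = 0.5418 m³/s
w_2 = (13.1 − 0.0)/2 = 6.55 m; q_2 = 0.95 × 0.86 × 6.55 = 5.351 m³/s
w_3 = (14.7 − 10.5)/2 = 2.1 m; q_3 = 1.14 × 1.41 × 2.1 = 3.376 m³/s
w_4 = (20.2 − 13.1)/2 = 3.55 m; q_4 = 0.97 × 1.06 × 3.55 = 3.650 m³/s
w_5 = (23.1 − 14.7)/2 = 4.2 m; q_5 = 0.81 × 0.72 × 4.2 = 2.449 m³/s
w_6 = (25.6 − 20.2)/2 = 2.7 m; q_6 = 0.78 × 0.65 × 2.7 = 1.369 m³/s
w_7 = (25.6 − 23.1)/2 = 1.25 m; q_7 = 0.73 × 0.37 × 1.25 = 0.3376 m³/s
Q = Σ qᵢ = 17.07 m³/s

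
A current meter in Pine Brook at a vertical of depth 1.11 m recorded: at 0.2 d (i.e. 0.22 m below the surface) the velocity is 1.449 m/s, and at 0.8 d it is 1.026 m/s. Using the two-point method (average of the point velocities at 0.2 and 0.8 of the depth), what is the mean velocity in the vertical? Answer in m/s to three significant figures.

1.24 m/s

v̄ = (1.449 + 1.026) / 2 = 1.238 m/s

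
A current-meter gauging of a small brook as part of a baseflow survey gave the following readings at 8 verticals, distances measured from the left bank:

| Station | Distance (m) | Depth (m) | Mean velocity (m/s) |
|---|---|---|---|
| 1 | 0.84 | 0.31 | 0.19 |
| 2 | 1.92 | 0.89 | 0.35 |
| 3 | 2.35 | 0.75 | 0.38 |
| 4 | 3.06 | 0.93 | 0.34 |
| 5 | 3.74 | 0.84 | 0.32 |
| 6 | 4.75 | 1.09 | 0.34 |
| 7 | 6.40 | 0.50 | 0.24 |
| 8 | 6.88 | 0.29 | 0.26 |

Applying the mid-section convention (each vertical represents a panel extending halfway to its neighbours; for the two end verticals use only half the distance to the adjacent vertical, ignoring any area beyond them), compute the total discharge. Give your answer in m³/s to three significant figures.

1.52 m³/s

w_1 = (1.92 − 0.84)/2 = 0.54 m; q_1 = 0.19 × 0.31 × 0.54 = 0.03181 m³/s
w_2 = (2.35 − 0.84)/2 = 0.755 m; q_2 = 0.35 × 0.89 × 0.755 = 0.2352 m³/s
w_3 = (3.06 − 1.92)/2 = 0.57 m; q_3 = 0.38 × 0.75 × 0.57 = 0.1625 m³/s
w_4 = (3.74 − 2.35)/2 = 0.695 m; q_4 = 0.34 × 0.93 × 0.695 = 0.2198 m³/s
w_5 = (4.75 − 3.06)/2 = 0.845 m; q_5 = 0.32 × 0.84 × 0.845 = 0.2271 m³/s
w_6 = (6.40 − 3.74)/2 = 1.33 m; q_6 = 0.34 × 1.09 × 1.33 = 0.4929 m³/s
w_7 = (6.88 − 4.75)/2 = 1.065 m; q_7 = 0.24 × 0.50 × 1.065 = 0.1278 m³/s
w_8 = (6.88 − 6.40)/2 = 0.24 m; q_8 = 0.26 × 0.29 × 0.24 = 0.01810 m³/s
Q = Σ qᵢ = 1.515 m³/s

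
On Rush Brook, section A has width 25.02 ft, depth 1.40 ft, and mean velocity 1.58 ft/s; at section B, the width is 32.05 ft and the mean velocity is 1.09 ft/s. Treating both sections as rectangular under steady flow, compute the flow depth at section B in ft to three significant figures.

1.58 ft

Q = A₁V₁ = (25.02×1.40) × 1.58 = 55.34 ft³/s
d₂ = Q/(b₂ V₂) = 55.34/(32.05×1.09) = 1.584 ft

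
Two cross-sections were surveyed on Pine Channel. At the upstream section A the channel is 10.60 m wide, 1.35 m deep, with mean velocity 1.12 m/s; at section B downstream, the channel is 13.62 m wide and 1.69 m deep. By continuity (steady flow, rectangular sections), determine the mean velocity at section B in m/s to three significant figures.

Q = A₁V₁ = (10.60×1.35) × 1.12 = 16.03 m³/s
A₂ = 13.62 × 1.69 = 23.02 m²
V₂ = Q/A₂ = 16.03/23.02 = 0.6963 m/s

0.696 m/s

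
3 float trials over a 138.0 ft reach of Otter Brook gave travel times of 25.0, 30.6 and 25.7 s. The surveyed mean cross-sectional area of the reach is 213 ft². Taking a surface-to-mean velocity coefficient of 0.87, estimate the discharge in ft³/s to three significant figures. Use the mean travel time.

944 ft³/s

t̄ = (25.0 + 30.6 + 25.7) / 3 = 27.1 s
v_surface = L / t̄ = 138.0 / 27.1 = 5.092 ft/s
v_mean = 0.87 × 5.092 = 4.430 ft/s
Q = A × v_mean = 213 × 4.430 = 943.6 ft³/s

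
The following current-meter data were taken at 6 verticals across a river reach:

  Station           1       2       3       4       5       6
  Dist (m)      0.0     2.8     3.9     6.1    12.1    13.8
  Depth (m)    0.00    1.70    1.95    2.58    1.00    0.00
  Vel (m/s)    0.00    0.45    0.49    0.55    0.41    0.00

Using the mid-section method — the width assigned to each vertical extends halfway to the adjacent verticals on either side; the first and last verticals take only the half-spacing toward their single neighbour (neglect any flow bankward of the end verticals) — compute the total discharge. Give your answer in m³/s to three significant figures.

10.5 m³/s

w_2 = (3.9 − 0.0)/2 = 1.95 m; q_2 = 0.45 × 1.70 × 1.95 = 1.492 m³/s
w_3 = (6.1 − 2.8)/2 = 1.65 m; q_3 = 0.49 × 1.95 × 1.65 = 1.577 m³/s
w_4 = (12.1 − 3.9)/2 = 4.1 m; q_4 = 0.55 × 2.58 × 4.1 = 5.818 m³/s
w_5 = (13.8 − 6.1)/2 = 3.85 m; q_5 = 0.41 × 1.00 × 3.85 = 1.579 m³/s
Stations 1, 6 contribute zero (depth or velocity is 0).
Q = Σ qᵢ = 10.46 m³/s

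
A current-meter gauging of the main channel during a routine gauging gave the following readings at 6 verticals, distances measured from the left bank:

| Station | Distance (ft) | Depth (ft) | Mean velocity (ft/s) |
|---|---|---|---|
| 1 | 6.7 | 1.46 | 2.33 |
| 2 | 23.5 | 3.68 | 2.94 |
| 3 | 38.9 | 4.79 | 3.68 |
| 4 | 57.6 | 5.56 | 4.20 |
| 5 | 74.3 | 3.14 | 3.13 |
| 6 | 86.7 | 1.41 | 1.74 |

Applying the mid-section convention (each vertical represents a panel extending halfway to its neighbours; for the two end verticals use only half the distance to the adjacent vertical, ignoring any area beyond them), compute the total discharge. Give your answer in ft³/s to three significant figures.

w_1 = (23.5 − 6.7)/2 = 8.4 ft; q_1 = 2.33 × 1.46 × 8.4 = 28.58 ft³/s
w_2 = (38.9 − 6.7)/2 = 16.1 ft; q_2 = 2.94 × 3.68 × 16.1 = 174.2 ft³/s
w_3 = (57.6 − 23.5)/2 = 17.05 ft; q_3 = 3.68 × 4.79 × 17.05 = 300.5 ft³/s
w_4 = (74.3 − 38.9)/2 = 17.7 ft; q_4 = 4.20 × 5.56 × 17.7 = 413.3 ft³/s
w_5 = (86.7 − 57.6)/2 = 14.55 ft; q_5 = 3.13 × 3.14 × 14.55 = 143.0 ft³/s
w_6 = (86.7 − 74.3)/2 = 6.2 ft; q_6 = 1.74 × 1.41 × 6.2 = 15.21 ft³/s
Q = Σ qᵢ = 1075 ft³/s

1070 ft³/s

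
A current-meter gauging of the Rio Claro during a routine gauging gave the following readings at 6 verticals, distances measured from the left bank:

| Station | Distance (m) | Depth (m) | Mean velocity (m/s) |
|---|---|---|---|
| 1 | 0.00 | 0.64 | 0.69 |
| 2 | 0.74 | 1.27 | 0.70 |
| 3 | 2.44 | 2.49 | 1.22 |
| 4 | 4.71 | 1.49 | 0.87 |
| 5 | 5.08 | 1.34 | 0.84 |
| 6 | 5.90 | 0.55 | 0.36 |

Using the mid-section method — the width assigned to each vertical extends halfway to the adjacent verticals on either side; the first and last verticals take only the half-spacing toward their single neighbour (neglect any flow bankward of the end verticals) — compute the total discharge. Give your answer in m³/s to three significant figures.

w_1 = (0.74 − 0.00)/2 = 0.37 m; q_1 = 0.69 × 0.64 × 0.37 = 0.1634 m³/s
w_2 = (2.44 − 0.00)/2 = 1.22 m; q_2 = 0.70 × 1.27 × 1.22 = 1.085 m³/s
w_3 = (4.71 − 0.74)/2 = 1.985 m; q_3 = 1.22 × 2.49 × 1.985 = 6.030 m³/s
w_4 = (5.08 − 2.44)/2 = 1.32 m; q_4 = 0.87 × 1.49 × 1.32 = 1.711 m³/s
w_5 = (5.90 − 4.71)/2 = 0.595 m; q_5 = 0.84 × 1.34 × 0.595 = 0.6697 m³/s
w_6 = (5.90 − 5.08)/2 = 0.41 m; q_6 = 0.36 × 0.55 × 0.41 = 0.08118 m³/s
Q = Σ qᵢ = 9.740 m³/s

9.74 m³/s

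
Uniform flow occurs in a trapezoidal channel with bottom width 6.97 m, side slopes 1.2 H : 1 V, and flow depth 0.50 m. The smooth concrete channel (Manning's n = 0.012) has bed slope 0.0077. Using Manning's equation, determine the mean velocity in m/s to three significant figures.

4.25 m/s

A = (b + z·y)·y = (6.97 + 1.2×0.50)×0.50 = 3.785 m²
P = b + 2y√(1+z²) = 6.97 + 2×0.50×√(1+1.2²) = 8.532 m
R = A/P = 3.785/8.532 = 0.4436 m
Q = (1/n)·A·R^(2/3)·S^(1/2) = (1/0.012) × 3.785 × 0.4436^(2/3) × 0.0077^(1/2) = 16.10 m³/s
V = Q/A = 16.10/3.785 = 4.253 m/s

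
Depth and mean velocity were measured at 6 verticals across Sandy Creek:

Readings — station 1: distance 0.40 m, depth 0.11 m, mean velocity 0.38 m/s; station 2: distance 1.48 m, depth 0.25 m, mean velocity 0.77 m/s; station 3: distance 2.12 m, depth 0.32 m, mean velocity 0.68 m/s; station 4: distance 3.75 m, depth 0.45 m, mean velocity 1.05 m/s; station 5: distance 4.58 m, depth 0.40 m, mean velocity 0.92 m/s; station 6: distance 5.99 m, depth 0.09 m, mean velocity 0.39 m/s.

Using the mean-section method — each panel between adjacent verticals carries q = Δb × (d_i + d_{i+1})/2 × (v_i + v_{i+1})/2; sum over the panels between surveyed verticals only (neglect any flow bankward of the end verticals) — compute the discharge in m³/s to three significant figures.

Panel 1-2: Δb = 1.08 m, d̄ = (0.11+0.25)/2 = 0.18, v̄ = (0.38+0.77)/2 = 0.575 → q = 1.08×0.18×0.575 = 0.1118 m³/s
Panel 2-3: Δb = 0.64 m, d̄ = (0.25+0.32)/2 = 0.285, v̄ = (0.77+0.68)/2 = 0.725 → q = 0.64×0.285×0.725 = 0.1322 m³/s
Panel 3-4: Δb = 1.63 m, d̄ = (0.32+0.45)/2 = 0.385, v̄ = (0.68+1.05)/2 = 0.865 → q = 1.63×0.385×0.865 = 0.5428 m³/s
Panel 4-5: Δb = 0.83 m, d̄ = (0.45+0.40)/2 = 0.425, v̄ = (1.05+0.92)/2 = 0.985 → q = 0.83×0.425×0.985 = 0.3475 m³/s
Panel 5-6: Δb = 1.41 m, d̄ = (0.40+0.09)/2 = 0.245, v̄ = (0.92+0.39)/2 = 0.655 → q = 1.41×0.245×0.655 = 0.2263 m³/s
Q = Σ q = 1.361 m³/s

1.36 m³/s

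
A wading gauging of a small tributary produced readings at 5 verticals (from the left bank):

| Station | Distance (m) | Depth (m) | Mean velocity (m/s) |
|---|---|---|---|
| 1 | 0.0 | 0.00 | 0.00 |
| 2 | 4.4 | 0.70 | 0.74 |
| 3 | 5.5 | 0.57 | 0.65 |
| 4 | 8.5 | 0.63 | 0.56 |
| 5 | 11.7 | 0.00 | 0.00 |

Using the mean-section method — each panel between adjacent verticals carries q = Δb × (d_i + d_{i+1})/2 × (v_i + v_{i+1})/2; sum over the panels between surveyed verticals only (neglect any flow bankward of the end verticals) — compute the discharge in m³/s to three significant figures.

Panel 1-2: Δb = 4.4 m, d̄ = (0.00+0.70)/2 = 0.35, v̄ = (0.00+0.74)/2 = 0.37 → q = 4.4×0.35×0.37 = 0.5698 m³/s
Panel 2-3: Δb = 1.1 m, d̄ = (0.70+0.57)/2 = 0.635, v̄ = (0.74+0.65)/2 = 0.695 → q = 1.1×0.635×0.695 = 0.4855 m³/s
Panel 3-4: Δb = 3 m, d̄ = (0.57+0.63)/2 = 0.6, v̄ = (0.65+0.56)/2 = 0.605 → q = 3×0.6×0.605 = 1.089 m³/s
Panel 4-5: Δb = 3.2 m, d̄ = (0.63+0.00)/2 = 0.315, v̄ = (0.56+0.00)/2 = 0.28 → q = 3.2×0.315×0.28 = 0.2822 m³/s
Q = Σ q = 2.426 m³/s

2.43 m³/s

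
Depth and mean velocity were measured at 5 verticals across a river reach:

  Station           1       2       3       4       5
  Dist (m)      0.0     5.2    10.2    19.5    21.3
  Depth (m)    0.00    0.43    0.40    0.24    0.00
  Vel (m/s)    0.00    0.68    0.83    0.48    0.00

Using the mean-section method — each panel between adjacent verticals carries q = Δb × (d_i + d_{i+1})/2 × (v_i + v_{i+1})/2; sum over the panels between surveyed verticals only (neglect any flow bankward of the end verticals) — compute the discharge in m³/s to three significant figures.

3.95 m³/s

Panel 1-2: Δb = 5.2 m, d̄ = (0.00+0.43)/2 = 0.215, v̄ = (0.00+0.68)/2 = 0.34 → q = 5.2×0.215×0.34 = 0.3801 m³/s
Panel 2-3: Δb = 5 m, d̄ = (0.43+0.40)/2 = 0.415, v̄ = (0.68+0.83)/2 = 0.755 → q = 5×0.415×0.755 = 1.567 m³/s
Panel 3-4: Δb = 9.3 m, d̄ = (0.40+0.24)/2 = 0.32, v̄ = (0.83+0.48)/2 = 0.655 → q = 9.3×0.32×0.655 = 1.949 m³/s
Panel 4-5: Δb = 1.8 m, d̄ = (0.24+0.00)/2 = 0.12, v̄ = (0.48+0.00)/2 = 0.24 → q = 1.8×0.12×0.24 = 0.05184 m³/s
Q = Σ q = 3.948 m³/s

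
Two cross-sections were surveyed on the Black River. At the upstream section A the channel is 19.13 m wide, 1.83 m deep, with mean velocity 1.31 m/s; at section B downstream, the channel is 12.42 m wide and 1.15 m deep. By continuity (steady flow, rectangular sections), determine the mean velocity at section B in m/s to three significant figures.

Q = A₁V₁ = (19.13×1.83) × 1.31 = 45.86 m³/s
A₂ = 12.42 × 1.15 = 14.28 m²
V₂ = Q/A₂ = 45.86/14.28 = 3.211 m/s

3.21 m/s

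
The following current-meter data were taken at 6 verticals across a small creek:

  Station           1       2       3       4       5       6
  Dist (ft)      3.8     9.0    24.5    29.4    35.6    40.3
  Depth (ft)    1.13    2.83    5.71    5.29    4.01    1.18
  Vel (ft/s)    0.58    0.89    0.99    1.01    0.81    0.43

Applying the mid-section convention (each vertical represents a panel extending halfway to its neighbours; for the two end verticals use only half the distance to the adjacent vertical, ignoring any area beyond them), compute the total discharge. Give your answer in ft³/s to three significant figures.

w_1 = (9.0 − 3.8)/2 = 2.6 ft; q_1 = 0.58 × 1.13 × 2.6 = 1.704 ft³/s
w_2 = (24.5 − 3.8)/2 = 10.35 ft; q_2 = 0.89 × 2.83 × 10.35 = 26.07 ft³/s
w_3 = (29.4 − 9.0)/2 = 10.2 ft; q_3 = 0.99 × 5.71 × 10.2 = 57.66 ft³/s
w_4 = (35.6 − 24.5)/2 = 5.55 ft; q_4 = 1.01 × 5.29 × 5.55 = 29.65 ft³/s
w_5 = (40.3 − 29.4)/2 = 5.45 ft; q_5 = 0.81 × 4.01 × 5.45 = 17.70 ft³/s
w_6 = (40.3 − 35.6)/2 = 2.35 ft; q_6 = 0.43 × 1.18 × 2.35 = 1.192 ft³/s
Q = Σ qᵢ = 134.0 ft³/s

134 ft³/s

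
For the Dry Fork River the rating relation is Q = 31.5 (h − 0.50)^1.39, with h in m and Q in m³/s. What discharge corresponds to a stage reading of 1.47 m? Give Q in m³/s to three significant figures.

Q = 31.5 × (1.47 − 0.50)^1.39 = 31.5 × 0.97^1.39 = 30.19 m³/s

30.2 m³/s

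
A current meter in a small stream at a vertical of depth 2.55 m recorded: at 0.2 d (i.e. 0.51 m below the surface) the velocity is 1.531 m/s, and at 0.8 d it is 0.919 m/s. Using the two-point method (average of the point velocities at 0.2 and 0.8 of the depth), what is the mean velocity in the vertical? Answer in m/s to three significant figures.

v̄ = (1.531 + 0.919) / 2 = 1.225 m/s

1.23 m/s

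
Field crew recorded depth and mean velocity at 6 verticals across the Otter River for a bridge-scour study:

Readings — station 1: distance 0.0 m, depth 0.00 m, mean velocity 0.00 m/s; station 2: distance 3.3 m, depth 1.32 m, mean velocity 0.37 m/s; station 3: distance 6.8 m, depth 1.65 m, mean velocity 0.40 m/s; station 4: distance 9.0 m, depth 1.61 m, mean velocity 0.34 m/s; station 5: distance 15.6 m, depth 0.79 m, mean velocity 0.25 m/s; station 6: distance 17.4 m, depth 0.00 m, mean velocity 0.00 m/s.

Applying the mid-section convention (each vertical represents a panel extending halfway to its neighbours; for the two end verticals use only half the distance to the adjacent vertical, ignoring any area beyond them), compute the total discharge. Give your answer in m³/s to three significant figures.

w_2 = (6.8 − 0.0)/2 = 3.4 m; q_2 = 0.37 × 1.32 × 3.4 = 1.661 m³/s
w_3 = (9.0 − 3.3)/2 = 2.85 m; q_3 = 0.40 × 1.65 × 2.85 = 1.881 m³/s
w_4 = (15.6 − 6.8)/2 = 4.4 m; q_4 = 0.34 × 1.61 × 4.4 = 2.409 m³/s
w_5 = (17.4 − 9.0)/2 = 4.2 m; q_5 = 0.25 × 0.79 × 4.2 = 0.8295 m³/s
Stations 1, 6 contribute zero (depth or velocity is 0).
Q = Σ qᵢ = 6.780 m³/s

6.78 m³/s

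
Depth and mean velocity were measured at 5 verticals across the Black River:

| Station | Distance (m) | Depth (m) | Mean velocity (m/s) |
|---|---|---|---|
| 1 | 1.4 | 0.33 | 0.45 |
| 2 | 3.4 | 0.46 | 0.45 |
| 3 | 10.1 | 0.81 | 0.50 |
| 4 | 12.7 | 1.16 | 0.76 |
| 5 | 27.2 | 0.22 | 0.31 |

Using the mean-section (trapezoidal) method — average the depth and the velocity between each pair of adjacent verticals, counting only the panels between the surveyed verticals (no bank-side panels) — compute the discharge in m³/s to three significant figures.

Panel 1-2: Δb = 2 m, d̄ = (0.33+0.46)/2 = 0.395, v̄ = (0.45+0.45)/2 = 0.45 → q = 2×0.395×0.45 = 0.3555 m³/s
Panel 2-3: Δb = 6.7 m, d̄ = (0.46+0.81)/2 = 0.635, v̄ = (0.45+0.50)/2 = 0.475 → q = 6.7×0.635×0.475 = 2.021 m³/s
Panel 3-4: Δb = 2.6 m, d̄ = (0.81+1.16)/2 = 0.985, v̄ = (0.50+0.76)/2 = 0.63 → q = 2.6×0.985×0.63 = 1.613 m³/s
Panel 4-5: Δb = 14.5 m, d̄ = (1.16+0.22)/2 = 0.69, v̄ = (0.76+0.31)/2 = 0.535 → q = 14.5×0.69×0.535 = 5.353 m³/s
Q = Σ q = 9.342 m³/s

9.34 m³/s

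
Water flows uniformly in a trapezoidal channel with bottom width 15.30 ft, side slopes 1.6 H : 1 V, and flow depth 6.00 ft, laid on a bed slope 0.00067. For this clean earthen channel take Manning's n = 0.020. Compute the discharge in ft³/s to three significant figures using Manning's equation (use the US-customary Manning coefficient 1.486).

A = (b + z·y)·y = (15.30 + 1.6×6.00)×6.00 = 149.4 ft²
P = b + 2y√(1+z²) = 15.30 + 2×6.00×√(1+1.6²) = 37.94 ft
R = A/P = 149.4/37.94 = 3.938 ft
Q = (1.486/n)·A·R^(2/3)·S^(1/2) = (1.486/0.020) × 149.4 × 3.938^(2/3) × 0.00067^(1/2) = 716.5 ft³/s

716 ft³/s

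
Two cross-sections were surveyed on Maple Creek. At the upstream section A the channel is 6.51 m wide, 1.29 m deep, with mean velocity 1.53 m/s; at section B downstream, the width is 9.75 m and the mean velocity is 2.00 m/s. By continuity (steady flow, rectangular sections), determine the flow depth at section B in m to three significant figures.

0.659 m

Q = A₁V₁ = (6.51×1.29) × 1.53 = 12.85 m³/s
d₂ = Q/(b₂ V₂) = 12.85/(9.75×2.00) = 0.6589 m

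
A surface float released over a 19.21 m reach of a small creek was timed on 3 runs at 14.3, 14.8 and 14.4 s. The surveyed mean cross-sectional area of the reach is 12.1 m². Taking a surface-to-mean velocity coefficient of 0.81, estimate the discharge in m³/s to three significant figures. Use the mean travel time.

t̄ = (14.3 + 14.8 + 14.4) / 3 = 14.5 s
v_surface = L / t̄ = 19.21 / 14.5 = 1.325 m/s
v_mean = 0.81 × 1.325 = 1.073 m/s
Q = A × v_mean = 12.1 × 1.073 = 12.98 m³/s

13.0 m³/s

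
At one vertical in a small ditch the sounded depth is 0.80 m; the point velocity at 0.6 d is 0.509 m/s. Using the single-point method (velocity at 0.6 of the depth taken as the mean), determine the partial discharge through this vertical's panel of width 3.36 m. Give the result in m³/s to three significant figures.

1.37 m³/s

v̄ = v₀.₆ = 0.509 m/s
q = v̄ × d × w = 0.5090 × 0.80 × 3.36 = 1.368 m³/s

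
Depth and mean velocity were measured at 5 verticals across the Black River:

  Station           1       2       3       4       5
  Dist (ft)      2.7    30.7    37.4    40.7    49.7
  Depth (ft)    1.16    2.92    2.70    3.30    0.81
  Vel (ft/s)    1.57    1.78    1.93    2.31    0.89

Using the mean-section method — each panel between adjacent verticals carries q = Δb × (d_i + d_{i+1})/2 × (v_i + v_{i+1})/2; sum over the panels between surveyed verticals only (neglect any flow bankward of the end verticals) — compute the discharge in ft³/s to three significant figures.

Panel 1-2: Δb = 28 ft, d̄ = (1.16+2.92)/2 = 2.04, v̄ = (1.57+1.78)/2 = 1.675 → q = 28×2.04×1.675 = 95.68 ft³/s
Panel 2-3: Δb = 6.7 ft, d̄ = (2.92+2.70)/2 = 2.81, v̄ = (1.78+1.93)/2 = 1.855 → q = 6.7×2.81×1.855 = 34.92 ft³/s
Panel 3-4: Δb = 3.3 ft, d̄ = (2.70+3.30)/2 = 3, v̄ = (1.93+2.31)/2 = 2.12 → q = 3.3×3×2.12 = 20.99 ft³/s
Panel 4-5: Δb = 9 ft, d̄ = (3.30+0.81)/2 = 2.055, v̄ = (2.31+0.89)/2 = 1.6 → q = 9×2.055×1.6 = 29.59 ft³/s
Q = Σ q = 181.2 ft³/s

181 ft³/s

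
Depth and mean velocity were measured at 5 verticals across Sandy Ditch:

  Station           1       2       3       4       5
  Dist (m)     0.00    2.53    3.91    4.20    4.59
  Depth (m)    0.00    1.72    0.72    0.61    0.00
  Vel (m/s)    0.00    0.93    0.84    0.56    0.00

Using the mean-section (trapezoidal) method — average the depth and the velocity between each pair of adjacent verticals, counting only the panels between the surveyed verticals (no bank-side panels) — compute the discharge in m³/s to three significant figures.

Panel 1-2: Δb = 2.53 m, d̄ = (0.00+1.72)/2 = 0.86, v̄ = (0.00+0.93)/2 = 0.465 → q = 2.53×0.86×0.465 = 1.012 m³/s
Panel 2-3: Δb = 1.38 m, d̄ = (1.72+0.72)/2 = 1.22, v̄ = (0.93+0.84)/2 = 0.885 → q = 1.38×1.22×0.885 = 1.490 m³/s
Panel 3-4: Δb = 0.29 m, d̄ = (0.72+0.61)/2 = 0.665, v̄ = (0.84+0.56)/2 = 0.7 → q = 0.29×0.665×0.7 = 0.1350 m³/s
Panel 4-5: Δb = 0.39 m, d̄ = (0.61+0.00)/2 = 0.305, v̄ = (0.56+0.00)/2 = 0.28 → q = 0.39×0.305×0.28 = 0.03331 m³/s
Q = Σ q = 2.670 m³/s

2.67 m³/s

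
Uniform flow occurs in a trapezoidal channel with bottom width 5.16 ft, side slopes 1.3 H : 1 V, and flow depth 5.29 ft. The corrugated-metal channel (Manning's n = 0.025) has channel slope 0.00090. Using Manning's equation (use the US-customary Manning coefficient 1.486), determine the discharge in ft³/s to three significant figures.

A = (b + z·y)·y = (5.16 + 1.3×5.29)×5.29 = 63.68 ft²
P = b + 2y√(1+z²) = 5.16 + 2×5.29×√(1+1.3²) = 22.51 ft
R = A/P = 63.68/22.51 = 2.828 ft
Q = (1.486/n)·A·R^(2/3)·S^(1/2) = (1.486/0.025) × 63.68 × 2.828^(2/3) × 0.00090^(1/2) = 227.1 ft³/s

227 ft³/s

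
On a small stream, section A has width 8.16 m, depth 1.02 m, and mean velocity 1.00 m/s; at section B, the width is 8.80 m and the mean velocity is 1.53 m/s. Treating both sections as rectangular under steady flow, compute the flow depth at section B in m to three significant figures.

0.618 m

Q = A₁V₁ = (8.16×1.02) × 1.00 = 8.323 m³/s
d₂ = Q/(b₂ V₂) = 8.323/(8.80×1.53) = 0.6182 m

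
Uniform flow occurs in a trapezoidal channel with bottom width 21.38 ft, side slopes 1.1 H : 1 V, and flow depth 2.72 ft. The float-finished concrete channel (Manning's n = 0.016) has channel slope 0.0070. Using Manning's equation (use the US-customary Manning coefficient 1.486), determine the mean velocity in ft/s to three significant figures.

A = (b + z·y)·y = (21.38 + 1.1×2.72)×2.72 = 66.29 ft²
P = b + 2y√(1+z²) = 21.38 + 2×2.72×√(1+1.1²) = 29.47 ft
R = A/P = 66.29/29.47 = 2.250 ft
Q = (1.486/n)·A·R^(2/3)·S^(1/2) = (1.486/0.016) × 66.29 × 2.250^(2/3) × 0.0070^(1/2) = 884.4 ft³/s
V = Q/A = 884.4/66.29 = 13.34 ft/s

13.3 ft/s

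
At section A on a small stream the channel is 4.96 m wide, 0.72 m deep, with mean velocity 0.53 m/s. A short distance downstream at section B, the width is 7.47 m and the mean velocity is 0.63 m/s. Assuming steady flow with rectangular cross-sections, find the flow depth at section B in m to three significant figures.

0.402 m

Q = A₁V₁ = (4.96×0.72) × 0.53 = 1.893 m³/s
d₂ = Q/(b₂ V₂) = 1.893/(7.47×0.63) = 0.4022 m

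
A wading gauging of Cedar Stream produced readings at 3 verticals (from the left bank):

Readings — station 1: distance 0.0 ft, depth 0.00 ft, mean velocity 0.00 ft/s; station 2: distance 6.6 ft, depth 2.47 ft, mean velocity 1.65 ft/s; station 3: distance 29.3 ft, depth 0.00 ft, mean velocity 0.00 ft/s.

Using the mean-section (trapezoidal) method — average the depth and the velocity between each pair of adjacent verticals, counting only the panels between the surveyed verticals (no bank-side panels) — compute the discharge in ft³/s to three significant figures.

29.9 ft³/s

Panel 1-2: Δb = 6.6 ft, d̄ = (0.00+2.47)/2 = 1.235, v̄ = (0.00+1.65)/2 = 0.825 → q = 6.6×1.235×0.825 = 6.725 ft³/s
Panel 2-3: Δb = 22.7 ft, d̄ = (2.47+0.00)/2 = 1.235, v̄ = (1.65+0.00)/2 = 0.825 → q = 22.7×1.235×0.825 = 23.13 ft³/s
Q = Σ q = 29.85 ft³/s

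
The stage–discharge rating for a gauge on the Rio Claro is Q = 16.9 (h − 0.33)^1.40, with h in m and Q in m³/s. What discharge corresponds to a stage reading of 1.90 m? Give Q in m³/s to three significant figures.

31.8 m³/s

Q = 16.9 × (1.90 − 0.33)^1.40 = 16.9 × 1.57^1.40 = 31.78 m³/s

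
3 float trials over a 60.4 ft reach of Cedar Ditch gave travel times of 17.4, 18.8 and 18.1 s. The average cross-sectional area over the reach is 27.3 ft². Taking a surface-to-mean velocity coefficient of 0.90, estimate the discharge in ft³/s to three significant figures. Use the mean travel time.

82.0 ft³/s

t̄ = (17.4 + 18.8 + 18.1) / 3 = 18.1 s
v_surface = L / t̄ = 60.4 / 18.1 = 3.337 ft/s
v_mean = 0.90 × 3.337 = 3.003 ft/s
Q = A × v_mean = 27.3 × 3.003 = 81.99 ft³/s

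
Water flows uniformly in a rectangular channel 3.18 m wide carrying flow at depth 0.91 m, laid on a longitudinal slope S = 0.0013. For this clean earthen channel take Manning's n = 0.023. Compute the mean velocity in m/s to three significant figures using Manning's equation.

1.09 m/s

A = b·y = 3.18 × 0.91 = 2.894 m²
P = b + 2y = 3.18 + 2×0.91 = 5.000 m
R = A/P = 2.894/5.000 = 0.5788 m
Q = (1/n)·A·R^(2/3)·S^(1/2) = (1/0.023) × 2.894 × 0.5788^(2/3) × 0.0013^(1/2) = 3.150 m³/s
V = Q/A = 3.150/2.894 = 1.089 m/s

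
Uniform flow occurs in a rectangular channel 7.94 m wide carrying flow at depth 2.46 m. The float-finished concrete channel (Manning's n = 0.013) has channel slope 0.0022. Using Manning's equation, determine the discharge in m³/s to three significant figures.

93.1 m³/s

A = b·y = 7.94 × 2.46 = 19.53 m²
P = b + 2y = 7.94 + 2×2.46 = 12.86 m
R = A/P = 19.53/12.86 = 1.519 m
Q = (1/n)·A·R^(2/3)·S^(1/2) = (1/0.013) × 19.53 × 1.519^(2/3) × 0.0022^(1/2) = 93.12 m³/s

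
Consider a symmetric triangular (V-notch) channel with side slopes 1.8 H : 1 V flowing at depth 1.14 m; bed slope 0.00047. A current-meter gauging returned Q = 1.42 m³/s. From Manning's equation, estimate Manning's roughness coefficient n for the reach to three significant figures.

0.0224

A = z·y² = 1.8×1.14² = 2.339 m²
P = 2y√(1+z²) = 2×1.14×√(1+1.8²) = 4.695 m
R = A/P = 2.339/4.695 = 0.4983 m
n = (1/Q)·A·R^(2/3)·S^(1/2) = (1/1.42) × 2.339 × 0.6285 × 0.02168 = 0.02245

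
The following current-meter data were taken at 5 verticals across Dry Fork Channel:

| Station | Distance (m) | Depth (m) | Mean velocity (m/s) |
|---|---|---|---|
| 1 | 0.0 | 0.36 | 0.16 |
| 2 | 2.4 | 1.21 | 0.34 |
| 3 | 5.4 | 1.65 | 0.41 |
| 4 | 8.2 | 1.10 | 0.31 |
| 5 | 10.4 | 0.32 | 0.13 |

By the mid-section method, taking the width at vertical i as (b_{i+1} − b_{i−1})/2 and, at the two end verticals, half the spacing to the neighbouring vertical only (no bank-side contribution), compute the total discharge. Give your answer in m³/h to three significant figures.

14500 m³/h

w_1 = (2.4 − 0.0)/2 = 1.2 m; q_1 = 0.16 × 0.36 × 1.2 = 0.06912 m³/s
w_2 = (5.4 − 0.0)/2 = 2.7 m; q_2 = 0.34 × 1.21 × 2.7 = 1.111 m³/s
w_3 = (8.2 − 2.4)/2 = 2.9 m; q_3 = 0.41 × 1.65 × 2.9 = 1.962 m³/s
w_4 = (10.4 − 5.4)/2 = 2.5 m; q_4 = 0.31 × 1.10 × 2.5 = 0.8525 m³/s
w_5 = (10.4 − 8.2)/2 = 1.1 m; q_5 = 0.13 × 0.32 × 1.1 = 0.04576 m³/s
Q = Σ qᵢ = 4.040 m³/s
= 4.040 × 3600 = 14540 m³/h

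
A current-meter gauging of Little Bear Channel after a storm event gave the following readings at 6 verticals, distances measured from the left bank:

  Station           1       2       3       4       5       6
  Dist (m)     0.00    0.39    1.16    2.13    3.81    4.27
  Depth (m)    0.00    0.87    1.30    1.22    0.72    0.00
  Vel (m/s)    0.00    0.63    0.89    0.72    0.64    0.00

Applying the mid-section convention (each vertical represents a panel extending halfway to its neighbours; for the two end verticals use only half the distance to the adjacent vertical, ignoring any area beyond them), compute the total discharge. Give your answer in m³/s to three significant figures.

2.98 m³/s

w_2 = (1.16 − 0.00)/2 = 0.58 m; q_2 = 0.63 × 0.87 × 0.58 = 0.3179 m³/s
w_3 = (2.13 − 0.39)/2 = 0.87 m; q_3 = 0.89 × 1.30 × 0.87 = 1.007 m³/s
w_4 = (3.81 − 1.16)/2 = 1.325 m; q_4 = 0.72 × 1.22 × 1.325 = 1.164 m³/s
w_5 = (4.27 − 2.13)/2 = 1.07 m; q_5 = 0.64 × 0.72 × 1.07 = 0.4931 m³/s
Stations 1, 6 contribute zero (depth or velocity is 0).
Q = Σ qᵢ = 2.981 m³/s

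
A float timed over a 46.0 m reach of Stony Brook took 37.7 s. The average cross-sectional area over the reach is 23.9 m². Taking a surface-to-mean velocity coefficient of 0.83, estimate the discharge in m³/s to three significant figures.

v_surface = L / t̄ = 46.0 / 37.7 = 1.220 m/s
v_mean = 0.83 × 1.220 = 1.013 m/s
Q = A × v_mean = 23.9 × 1.013 = 24.20 m³/s

24.2 m³/s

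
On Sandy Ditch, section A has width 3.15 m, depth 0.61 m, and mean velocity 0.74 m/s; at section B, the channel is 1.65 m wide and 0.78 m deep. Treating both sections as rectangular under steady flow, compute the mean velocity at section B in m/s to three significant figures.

1.10 m/s

Q = A₁V₁ = (3.15×0.61) × 0.74 = 1.422 m³/s
A₂ = 1.65 × 0.78 = 1.287 m²
V₂ = Q/A₂ = 1.422/1.287 = 1.105 m/s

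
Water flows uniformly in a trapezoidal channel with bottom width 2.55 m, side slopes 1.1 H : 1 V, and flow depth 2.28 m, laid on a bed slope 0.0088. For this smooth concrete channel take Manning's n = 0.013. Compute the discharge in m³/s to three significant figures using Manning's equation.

A = (b + z·y)·y = (2.55 + 1.1×2.28)×2.28 = 11.53 m²
P = b + 2y√(1+z²) = 2.55 + 2×2.28×√(1+1.1²) = 9.329 m
R = A/P = 11.53/9.329 = 1.236 m
Q = (1/n)·A·R^(2/3)·S^(1/2) = (1/0.013) × 11.53 × 1.236^(2/3) × 0.0088^(1/2) = 95.85 m³/s

95.9 m³/s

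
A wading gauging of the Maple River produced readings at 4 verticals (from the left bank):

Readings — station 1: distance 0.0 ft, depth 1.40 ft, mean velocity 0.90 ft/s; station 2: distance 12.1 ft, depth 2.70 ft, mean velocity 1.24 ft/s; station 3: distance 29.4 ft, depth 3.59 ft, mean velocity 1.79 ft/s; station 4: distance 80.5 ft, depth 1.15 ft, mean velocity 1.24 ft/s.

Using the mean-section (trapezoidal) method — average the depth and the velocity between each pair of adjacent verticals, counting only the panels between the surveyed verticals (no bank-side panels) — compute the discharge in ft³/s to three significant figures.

Panel 1-2: Δb = 12.1 ft, d̄ = (1.40+2.70)/2 = 2.05, v̄ = (0.90+1.24)/2 = 1.07 → q = 12.1×2.05×1.07 = 26.54 ft³/s
Panel 2-3: Δb = 17.3 ft, d̄ = (2.70+3.59)/2 = 3.145, v̄ = (1.24+1.79)/2 = 1.515 → q = 17.3×3.145×1.515 = 82.43 ft³/s
Panel 3-4: Δb = 51.1 ft, d̄ = (3.59+1.15)/2 = 2.37, v̄ = (1.79+1.24)/2 = 1.515 → q = 51.1×2.37×1.515 = 183.5 ft³/s
Q = Σ q = 292.4 ft³/s

292 ft³/s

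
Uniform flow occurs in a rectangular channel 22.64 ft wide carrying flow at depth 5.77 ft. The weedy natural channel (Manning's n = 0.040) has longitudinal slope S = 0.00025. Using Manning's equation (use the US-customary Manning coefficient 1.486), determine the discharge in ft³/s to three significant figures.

A = b·y = 22.64 × 5.77 = 130.6 ft²
P = b + 2y = 22.64 + 2×5.77 = 34.18 ft
R = A/P = 130.6/34.18 = 3.822 ft
Q = (1.486/n)·A·R^(2/3)·S^(1/2) = (1.486/0.040) × 130.6 × 3.822^(2/3) × 0.00025^(1/2) = 187.6 ft³/s

188 ft³/s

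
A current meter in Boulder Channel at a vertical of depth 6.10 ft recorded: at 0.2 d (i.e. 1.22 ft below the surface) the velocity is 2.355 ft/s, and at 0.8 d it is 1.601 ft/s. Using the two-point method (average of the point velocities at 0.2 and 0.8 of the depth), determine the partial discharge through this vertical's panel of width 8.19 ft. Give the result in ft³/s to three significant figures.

v̄ = (2.355 + 1.601) / 2 = 1.978 ft/s
q = v̄ × d × w = 1.978 × 6.10 × 8.19 = 98.82 ft³/s

98.8 ft³/s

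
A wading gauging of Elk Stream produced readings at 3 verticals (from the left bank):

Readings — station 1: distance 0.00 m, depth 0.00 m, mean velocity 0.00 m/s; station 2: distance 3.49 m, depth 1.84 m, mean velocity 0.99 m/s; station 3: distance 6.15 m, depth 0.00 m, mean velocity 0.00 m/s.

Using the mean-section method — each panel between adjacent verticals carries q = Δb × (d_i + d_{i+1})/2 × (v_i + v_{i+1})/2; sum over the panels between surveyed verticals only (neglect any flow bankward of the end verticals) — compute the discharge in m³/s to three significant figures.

Panel 1-2: Δb = 3.49 m, d̄ = (0.00+1.84)/2 = 0.92, v̄ = (0.00+0.99)/2 = 0.495 → q = 3.49×0.92×0.495 = 1.589 m³/s
Panel 2-3: Δb = 2.66 m, d̄ = (1.84+0.00)/2 = 0.92, v̄ = (0.99+0.00)/2 = 0.495 → q = 2.66×0.92×0.495 = 1.211 m³/s
Q = Σ q = 2.801 m³/s

2.80 m³/s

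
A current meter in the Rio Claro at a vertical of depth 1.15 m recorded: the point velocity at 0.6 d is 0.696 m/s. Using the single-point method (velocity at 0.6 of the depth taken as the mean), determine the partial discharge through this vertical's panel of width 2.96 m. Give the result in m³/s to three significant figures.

v̄ = v₀.₆ = 0.696 m/s
q = v̄ × d × w = 0.6960 × 1.15 × 2.96 = 2.369 m³/s

2.37 m³/s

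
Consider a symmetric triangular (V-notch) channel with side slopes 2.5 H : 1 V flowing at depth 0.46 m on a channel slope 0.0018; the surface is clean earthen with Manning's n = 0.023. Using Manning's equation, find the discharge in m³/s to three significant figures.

A = z·y² = 2.5×0.46² = 0.5290 m²
P = 2y√(1+z²) = 2×0.46×√(1+2.5²) = 2.477 m
R = A/P = 0.5290/2.477 = 0.2135 m
Q = (1/n)·A·R^(2/3)·S^(1/2) = (1/0.023) × 0.5290 × 0.2135^(2/3) × 0.0018^(1/2) = 0.3486 m³/s

0.349 m³/s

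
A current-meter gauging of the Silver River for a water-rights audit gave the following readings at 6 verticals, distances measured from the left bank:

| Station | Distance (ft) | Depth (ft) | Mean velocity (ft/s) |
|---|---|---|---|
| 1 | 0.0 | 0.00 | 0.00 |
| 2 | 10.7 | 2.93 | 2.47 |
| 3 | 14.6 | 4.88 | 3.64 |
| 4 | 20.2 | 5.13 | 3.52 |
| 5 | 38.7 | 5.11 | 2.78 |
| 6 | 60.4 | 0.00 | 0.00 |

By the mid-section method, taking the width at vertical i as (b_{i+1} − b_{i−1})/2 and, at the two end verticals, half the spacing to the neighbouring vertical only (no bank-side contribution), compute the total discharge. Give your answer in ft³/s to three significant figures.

640 ft³/s

w_2 = (14.6 − 0.0)/2 = 7.3 ft; q_2 = 2.47 × 2.93 × 7.3 = 52.83 ft³/s
w_3 = (20.2 − 10.7)/2 = 4.75 ft; q_3 = 3.64 × 4.88 × 4.75 = 84.38 ft³/s
w_4 = (38.7 − 14.6)/2 = 12.05 ft; q_4 = 3.52 × 5.13 × 12.05 = 217.6 ft³/s
w_5 = (60.4 − 20.2)/2 = 20.1 ft; q_5 = 2.78 × 5.11 × 20.1 = 285.5 ft³/s
Stations 1, 6 contribute zero (depth or velocity is 0).
Q = Σ qᵢ = 640.3 ft³/s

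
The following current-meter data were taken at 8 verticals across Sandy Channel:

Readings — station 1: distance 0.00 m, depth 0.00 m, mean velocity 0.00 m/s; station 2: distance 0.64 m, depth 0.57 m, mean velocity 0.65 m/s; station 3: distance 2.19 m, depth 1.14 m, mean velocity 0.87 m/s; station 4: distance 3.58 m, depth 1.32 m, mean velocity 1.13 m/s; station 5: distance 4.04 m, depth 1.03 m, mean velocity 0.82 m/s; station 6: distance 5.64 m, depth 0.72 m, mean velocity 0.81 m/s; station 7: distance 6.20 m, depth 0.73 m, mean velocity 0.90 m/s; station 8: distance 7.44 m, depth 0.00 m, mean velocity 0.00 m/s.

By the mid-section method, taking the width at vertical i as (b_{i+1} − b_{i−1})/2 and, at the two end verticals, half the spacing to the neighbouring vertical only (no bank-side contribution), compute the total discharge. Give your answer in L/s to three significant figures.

5330 L/s

w_2 = (2.19 − 0.00)/2 = 1.095 m; q_2 = 0.65 × 0.57 × 1.095 = 0.4057 m³/s
w_3 = (3.58 − 0.64)/2 = 1.47 m; q_3 = 0.87 × 1.14 × 1.47 = 1.458 m³/s
w_4 = (4.04 − 2.19)/2 = 0.925 m; q_4 = 1.13 × 1.32 × 0.925 = 1.380 m³/s
w_5 = (5.64 − 3.58)/2 = 1.03 m; q_5 = 0.82 × 1.03 × 1.03 = 0.8699 m³/s
w_6 = (6.20 − 4.04)/2 = 1.08 m; q_6 = 0.81 × 0.72 × 1.08 = 0.6299 m³/s
w_7 = (7.44 − 5.64)/2 = 0.9 m; q_7 = 0.90 × 0.73 × 0.9 = 0.5913 m³/s
Stations 1, 8 contribute zero (depth or velocity is 0).
Q = Σ qᵢ = 5.334 m³/s
= 5.334 × 1000 = 5334 L/s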